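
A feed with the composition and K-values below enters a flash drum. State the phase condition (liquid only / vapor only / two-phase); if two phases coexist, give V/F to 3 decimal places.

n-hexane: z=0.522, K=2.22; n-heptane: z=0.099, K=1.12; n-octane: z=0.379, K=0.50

ΣzᵢKᵢ = 1.459; Σzᵢ/Kᵢ = 1.082.
Both exceed 1, so a two-phase solution exists.
Newton iteration, ψ⁰ = 0.56:
  ψ = 0.560: g = 0.1263, g' = -0.458 → ψ = 0.836
  ψ = 0.836: g = 0.0007, g' = -0.471 → ψ = 0.837
Converged at ψ = 0.837.

two-phase, V/F = 0.837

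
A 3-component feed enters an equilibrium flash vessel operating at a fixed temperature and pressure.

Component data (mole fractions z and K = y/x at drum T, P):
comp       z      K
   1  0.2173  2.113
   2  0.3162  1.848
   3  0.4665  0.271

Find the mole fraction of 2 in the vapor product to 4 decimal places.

Material balance + equilibrium reduce to Σ zᵢ(Kᵢ−1)/(1+ψ(Kᵢ−1)) = 0.
g(0) = ΣzᵢKᵢ − 1 = 0.1699 and g(1) = 1 − Σzᵢ/Kᵢ = -0.9953, so a root lies in (0, 1).
Iterate (Newton) starting at ψ = 0.5:
  ψ = 0.5000: g = -0.19145, g' = -0.8371 → ψ = 0.2713
  ψ = 0.2713: g = -0.02017, g' = -0.6943 → ψ = 0.2422
  ψ = 0.2422: g = -0.00008, g' = -0.6891 → ψ = 0.2421
Converged at ψ = 0.2421.
Compositions from xᵢ = zᵢ/(1+ψ(Kᵢ−1)), yᵢ = Kᵢxᵢ:
  1: x = 0.1712, y = 0.3617
  2: x = 0.2623, y = 0.4848
  3: x = 0.5665, y = 0.1535

y_2 = 0.4848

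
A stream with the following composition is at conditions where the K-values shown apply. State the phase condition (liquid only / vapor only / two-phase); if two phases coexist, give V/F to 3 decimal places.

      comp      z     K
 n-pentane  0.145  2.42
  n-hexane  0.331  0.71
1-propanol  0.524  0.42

ΣzᵢKᵢ = 0.806; Σzᵢ/Kᵢ = 1.774.
Since ΣzᵢKᵢ < 1 the mixture is below its bubble point — single liquid phase.

liquid only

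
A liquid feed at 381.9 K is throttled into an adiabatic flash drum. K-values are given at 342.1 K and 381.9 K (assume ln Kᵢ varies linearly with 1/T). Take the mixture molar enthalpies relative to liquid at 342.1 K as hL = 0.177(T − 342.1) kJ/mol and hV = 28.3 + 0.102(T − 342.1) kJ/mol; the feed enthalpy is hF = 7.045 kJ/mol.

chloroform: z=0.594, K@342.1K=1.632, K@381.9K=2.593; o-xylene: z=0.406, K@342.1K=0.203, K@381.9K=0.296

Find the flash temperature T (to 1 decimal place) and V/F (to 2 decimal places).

Adiabatic flash: solve Rachford–Rice at each trial T, then check hF = ψ·hV(T) + (1−ψ)·hL(T).
  T = 342.1 K: K = (1.632, 0.203), RR gives ψ = 0.103, H_out = 2.912 kJ/mol
  T = 381.9 K: K = (2.593, 0.296), RR gives ψ = 0.589, H_out = 21.952 kJ/mol
  T = 362.0 K: K = (2.083, 0.248), RR gives ψ = 0.415, H_out = 14.643 kJ/mol
  T = 352.1 K: K = (1.851, 0.225), RR gives ψ = 0.290, H_out = 9.749 kJ/mol
  T = 347.1 K: K = (1.740, 0.214), RR gives ψ = 0.207, H_out = 6.661 kJ/mol
  T = 349.6 K: K = (1.795, 0.219), RR gives ψ = 0.250, H_out = 8.272 kJ/mol
  T = 348.4 K: K = (1.769, 0.217), RR gives ψ = 0.230, H_out = 7.517 kJ/mol
Linear interpolation between T = 347.1 (H_out = 6.661) and T = 348.4 (H_out = 7.517) on hF = 7.045 gives T ≈ 347.7 K, at which ψ = 0.22.

T = 347.7 K, V/F = 0.22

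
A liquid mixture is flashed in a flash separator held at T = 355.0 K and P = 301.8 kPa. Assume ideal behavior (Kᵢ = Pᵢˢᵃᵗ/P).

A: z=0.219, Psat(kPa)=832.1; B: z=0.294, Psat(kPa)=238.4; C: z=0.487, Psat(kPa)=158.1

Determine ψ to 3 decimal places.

Raoult's law: Kᵢ = Pᵢˢᵃᵗ/P = Pᵢˢᵃᵗ/301.8.
  K_A = 832.1/301.8 = 2.75712, K_B = 238.4/301.8 = 0.78993, K_C = 158.1/301.8 = 0.52386
Rachford–Rice: g(ψ) = Σ zᵢ(Kᵢ−1)/(1+ψ(Kᵢ−1)) = 0.
g(0) = ΣzᵢKᵢ − 1 = 0.091 and g(1) = 1 − Σzᵢ/Kᵢ = -0.381, so a root lies in (0, 1).
Newton–Raphson from ψ = 0.5:
  ψ = 0.500: g = -0.1685, g' = -0.398 → ψ = 0.077
  ψ = 0.077: g = 0.0357, g' = -0.658 → ψ = 0.131
  ψ = 0.131: g = 0.0020, g' = -0.586 → ψ = 0.134
Converged at ψ = 0.134.

ψ = 0.134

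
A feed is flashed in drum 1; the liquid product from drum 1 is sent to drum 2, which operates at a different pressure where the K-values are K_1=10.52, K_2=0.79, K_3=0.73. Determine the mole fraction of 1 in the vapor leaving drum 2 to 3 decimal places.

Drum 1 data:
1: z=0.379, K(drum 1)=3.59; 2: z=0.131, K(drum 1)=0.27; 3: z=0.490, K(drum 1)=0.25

y_1 (drum 2) = 0.278

Drum 1:
Let ψ₁ = V/F and solve Σ zᵢ(Kᵢ−1)/(1+ψ₁(Kᵢ−1)) = 0.
Check two-phase: ΣzᵢKᵢ = 1.518 > 1 and Σzᵢ/Kᵢ = 2.551 > 1, so g(0) = 0.518 > 0 and g(1) = -1.551 < 0.
Newton iteration, ψ₁⁰ = 0.5:
  ψ₁ = 0.500: g = -0.3109, g' = -1.361 → ψ₁ = 0.272
  ψ₁ = 0.272: g = -0.0046, g' = -1.419 → ψ₁ = 0.268
Converged at ψ₁ = 0.268.
Drum-1 compositions:
  1: x = 0.224, y = 0.803
  2: x = 0.163, y = 0.044
  3: x = 0.614, y = 0.153
Drum-2 feed = drum-1 liquid: z₂ = (0.2236, 0.1629, 0.6135).
Drum 2:
Let ψ₂ = V/F and solve Σ zᵢ(Kᵢ−1)/(1+ψ₂(Kᵢ−1)) = 0.
g(0) = ΣzᵢKᵢ − 1 = 1.929 and g(1) = 1 − Σzᵢ/Kᵢ = -0.068, so a root lies in (0, 1).
Iterate (Newton) starting at ψ₂ = 0.5:
  ψ₂ = 0.500: g = 0.1398, g' = -0.679 → ψ₂ = 0.706
  ψ₂ = 0.706: g = 0.0309, g' = -0.418 → ψ₂ = 0.780
  ψ₂ = 0.780: g = 0.0020, g' = -0.368 → ψ₂ = 0.785
Converged at ψ₂ = 0.785.
  1: x = 0.026, y = 0.278
  2: x = 0.195, y = 0.154
  3: x = 0.779, y = 0.568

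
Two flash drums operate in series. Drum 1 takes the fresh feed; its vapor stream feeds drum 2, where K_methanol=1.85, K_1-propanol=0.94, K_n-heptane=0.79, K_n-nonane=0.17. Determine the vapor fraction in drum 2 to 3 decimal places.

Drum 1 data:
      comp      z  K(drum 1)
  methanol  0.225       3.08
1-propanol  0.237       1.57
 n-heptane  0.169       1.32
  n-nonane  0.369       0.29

V/F (drum 2) = 0.300

Drum 1:
Newton–Raphson from ψ₁ = 0.69:
  ψ₁ = 0.690: g = -0.1802, g' = -0.930 → ψ₁ = 0.496
  ψ₁ = 0.496: g = -0.0223, g' = -0.739 → ψ₁ = 0.466
Converged at ψ₁ = 0.466.
Drum-1 compositions:
  methanol: x = 0.114, y = 0.352
  1-propanol: x = 0.187, y = 0.294
  n-heptane: x = 0.147, y = 0.194
  n-nonane: x = 0.551, y = 0.160
Drum-2 feed = drum-1 vapor: z₂ = (0.3519, 0.2940, 0.1941, 0.1599).
Drum 2:
Rachford–Rice: g(ψ₂) = Σ zᵢ(Kᵢ−1)/(1+ψ₂(Kᵢ−1)) = 0.
Check two-phase: ΣzᵢKᵢ = 1.108 > 1 and Σzᵢ/Kᵢ = 1.689 > 1, so g(0) = 0.108 > 0 and g(1) = -0.689 < 0.
Newton–Raphson from ψ₂ = 0.5:
  ψ₂ = 0.500: g = -0.0807, g' = -0.459 → ψ₂ = 0.324
  ψ₂ = 0.324: g = -0.0088, g' = -0.373 → ψ₂ = 0.301
  ψ₂ = 0.301: g = -0.0001, g' = -0.368 → ψ₂ = 0.300
Converged at ψ₂ = 0.300.
  methanol: x = 0.280, y = 0.519
  1-propanol: x = 0.299, y = 0.281
  n-heptane: x = 0.207, y = 0.164
  n-nonane: x = 0.213, y = 0.036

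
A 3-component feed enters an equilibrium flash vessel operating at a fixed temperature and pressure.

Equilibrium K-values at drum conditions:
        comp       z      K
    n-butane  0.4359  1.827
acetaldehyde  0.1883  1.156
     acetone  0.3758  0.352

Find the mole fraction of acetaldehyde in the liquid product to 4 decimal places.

Rachford–Rice: g(ψ) = Σ zᵢ(Kᵢ−1)/(1+ψ(Kᵢ−1)) = 0.
Check two-phase: ΣzᵢKᵢ = 1.1463 > 1 and Σzᵢ/Kᵢ = 1.4691 > 1, so g(0) = 0.1463 > 0 and g(1) = -0.4691 < 0.
Newton–Raphson from ψ = 0.59:
  ψ = 0.5900: g = -0.12507, g' = -0.5521 → ψ = 0.3635
  ψ = 0.3635: g = -0.01357, g' = -0.4504 → ψ = 0.3333
  ψ = 0.3333: g = -0.00010, g' = -0.4441 → ψ = 0.3331
Converged at ψ = 0.3331.
Compositions from xᵢ = zᵢ/(1+ψ(Kᵢ−1)), yᵢ = Kᵢxᵢ:
  n-butane: x = 0.3418, y = 0.6244
  acetaldehyde: x = 0.1790, y = 0.2069
  acetone: x = 0.4792, y = 0.1687

x_acetaldehyde = 0.1790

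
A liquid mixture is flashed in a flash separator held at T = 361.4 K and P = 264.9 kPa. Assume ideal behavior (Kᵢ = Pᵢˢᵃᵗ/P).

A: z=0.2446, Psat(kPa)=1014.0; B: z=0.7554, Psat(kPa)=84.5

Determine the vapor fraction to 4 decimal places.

ψ = 0.0920

Raoult's law: Kᵢ = Pᵢˢᵃᵗ/P = Pᵢˢᵃᵗ/264.9.
  K_A = 1014.0/264.9 = 3.827860, K_B = 84.5/264.9 = 0.318988
Let ψ = V/F and solve Σ zᵢ(Kᵢ−1)/(1+ψ(Kᵢ−1)) = 0.
Feasibility: ΣzᵢKᵢ = 1.1773, Σzᵢ/Kᵢ = 2.4320 — both > 1, two phases present.
Iterate (Newton) starting at ψ = 0.5:
  ψ = 0.5000: g = -0.49350, g' = -1.1412 → ψ = 0.0675
  ψ = 0.0675: g = 0.04152, g' = -1.7639 → ψ = 0.0911
  ψ = 0.0911: g = 0.00156, g' = -1.6350 → ψ = 0.0920
Converged at ψ = 0.0920.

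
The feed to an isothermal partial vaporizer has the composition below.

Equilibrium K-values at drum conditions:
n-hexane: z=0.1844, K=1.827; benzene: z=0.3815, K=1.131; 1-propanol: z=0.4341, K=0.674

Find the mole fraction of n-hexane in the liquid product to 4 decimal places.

x_n-hexane = 0.1390

Rachford–Rice: g(V/F) = Σ zᵢ(Kᵢ−1)/(1+V/F(Kᵢ−1)) = 0.
Feasibility: ΣzᵢKᵢ = 1.0610, Σzᵢ/Kᵢ = 1.0823 — both > 1, two phases present.
Newton–Raphson from V/F = 0.5:
  V/F = 0.5000: g = -0.01428, g' = -0.1347 → V/F = 0.3940
  V/F = 0.3940: g = 0.00017, g' = -0.1384 → V/F = 0.3952
Converged at V/F = 0.3952.
Compositions from xᵢ = zᵢ/(1+V/F(Kᵢ−1)), yᵢ = Kᵢxᵢ:
  n-hexane: x = 0.1390, y = 0.2539
  benzene: x = 0.3627, y = 0.4102
  1-propanol: x = 0.4983, y = 0.3359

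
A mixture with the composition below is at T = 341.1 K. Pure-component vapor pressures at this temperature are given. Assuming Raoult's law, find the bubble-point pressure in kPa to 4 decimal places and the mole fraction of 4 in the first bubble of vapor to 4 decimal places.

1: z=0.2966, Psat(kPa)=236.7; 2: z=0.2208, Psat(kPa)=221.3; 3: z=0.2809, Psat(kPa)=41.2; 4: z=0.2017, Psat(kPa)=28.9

Pbub = 136.4705 kPa, y_4 = 0.0427

At the bubble point ψ → 0, so ΣzᵢKᵢ = 1 with Kᵢ = Pᵢˢᵃᵗ/P ⇒ P = ΣzᵢPᵢˢᵃᵗ.
P = 0.2966·236.7 + 0.2208·221.3 + 0.2809·41.2 + 0.2017·28.9 = 136.4705 kPa
yᵢ = zᵢPᵢˢᵃᵗ/P ⇒ y_4 = 0.2017·28.9/136.4705 = 0.0427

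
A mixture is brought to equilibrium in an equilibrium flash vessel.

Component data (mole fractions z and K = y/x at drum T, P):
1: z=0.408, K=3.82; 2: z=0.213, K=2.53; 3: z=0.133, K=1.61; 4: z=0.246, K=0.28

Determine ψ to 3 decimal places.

ψ = 0.908

Material balance + equilibrium reduce to Σ zᵢ(Kᵢ−1)/(1+ψ(Kᵢ−1)) = 0.
Check two-phase: ΣzᵢKᵢ = 2.380 > 1 and Σzᵢ/Kᵢ = 1.152 > 1, so g(0) = 1.380 > 0 and g(1) = -0.152 < 0.
Newton–Raphson from ψ = 0.5:
  ψ = 0.500: g = 0.4475, g' = -1.059 → ψ = 0.923
  ψ = 0.923: g = -0.0209, g' = -1.487 → ψ = 0.908
Converged at ψ = 0.908.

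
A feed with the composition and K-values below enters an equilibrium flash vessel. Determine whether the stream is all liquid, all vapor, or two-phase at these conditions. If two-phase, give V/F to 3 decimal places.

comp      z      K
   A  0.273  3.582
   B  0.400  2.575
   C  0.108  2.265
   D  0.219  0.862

all vapor

ΣzᵢKᵢ = 2.441; Σzᵢ/Kᵢ = 0.533.
Since Σzᵢ/Kᵢ < 1 the mixture is above its dew point — single vapor phase.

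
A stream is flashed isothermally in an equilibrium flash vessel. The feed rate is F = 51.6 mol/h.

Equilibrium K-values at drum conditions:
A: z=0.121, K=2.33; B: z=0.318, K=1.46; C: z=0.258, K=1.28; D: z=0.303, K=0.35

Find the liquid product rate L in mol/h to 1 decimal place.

L = 27.4 mol/h

Material balance + equilibrium reduce to Σ zᵢ(Kᵢ−1)/(1+ψ(Kᵢ−1)) = 0.
g(0) = ΣzᵢKᵢ − 1 = 0.182 and g(1) = 1 − Σzᵢ/Kᵢ = -0.337, so a root lies in (0, 1).
Newton iteration, ψ⁰ = 0.57:
  ψ = 0.570: g = -0.0431, g' = -0.450 → ψ = 0.474
  ψ = 0.474: g = -0.0021, g' = -0.409 → ψ = 0.469
Converged at ψ = 0.469.
Then V = ψ·F = 0.4689·51.6 = 24.2 mol/h and L = F − V = 27.4 mol/h.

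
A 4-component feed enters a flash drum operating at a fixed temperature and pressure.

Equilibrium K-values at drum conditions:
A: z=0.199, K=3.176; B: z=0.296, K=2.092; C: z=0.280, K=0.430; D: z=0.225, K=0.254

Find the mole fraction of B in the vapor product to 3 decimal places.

Let ψ = V/F and solve Σ zᵢ(Kᵢ−1)/(1+ψ(Kᵢ−1)) = 0.
Check two-phase: ΣzᵢKᵢ = 1.429 > 1 and Σzᵢ/Kᵢ = 1.741 > 1, so g(0) = 0.429 > 0 and g(1) = -0.741 < 0.
Newton–Raphson from ψ = 0.34:
  ψ = 0.340: g = 0.0617, g' = -0.864 → ψ = 0.411
  ψ = 0.411: g = 0.0008, g' = -0.846 → ψ = 0.412
Converged at ψ = 0.412.
Compositions from xᵢ = zᵢ/(1+ψ(Kᵢ−1)), yᵢ = Kᵢxᵢ:
  A: x = 0.105, y = 0.333
  B: x = 0.204, y = 0.427
  C: x = 0.366, y = 0.157
  D: x = 0.325, y = 0.083

y_B = 0.427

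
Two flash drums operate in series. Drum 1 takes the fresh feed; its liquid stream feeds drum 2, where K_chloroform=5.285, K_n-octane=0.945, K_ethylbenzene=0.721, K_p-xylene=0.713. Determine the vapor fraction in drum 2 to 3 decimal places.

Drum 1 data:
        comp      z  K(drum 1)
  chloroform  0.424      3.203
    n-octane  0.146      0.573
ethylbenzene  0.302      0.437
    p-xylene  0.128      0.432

Drum 1:
Rachford–Rice: g(ψ₁) = Σ zᵢ(Kᵢ−1)/(1+ψ₁(Kᵢ−1)) = 0.
Check two-phase: ΣzᵢKᵢ = 1.629 > 1 and Σzᵢ/Kᵢ = 1.375 > 1, so g(0) = 0.629 > 0 and g(1) = -0.375 < 0.
Newton iteration, ψ₁⁰ = 0.5:
  ψ₁ = 0.500: g = 0.0270, g' = -0.775 → ψ₁ = 0.535
Converged at ψ₁ = 0.535.
Drum-1 compositions:
  chloroform: x = 0.195, y = 0.623
  n-octane: x = 0.189, y = 0.108
  ethylbenzene: x = 0.432, y = 0.189
  p-xylene: x = 0.184, y = 0.079
Drum-2 feed = drum-1 liquid: z₂ = (0.1946, 0.1893, 0.4323, 0.1839).
Drum 2:
Material balance + equilibrium reduce to Σ zᵢ(Kᵢ−1)/(1+ψ₂(Kᵢ−1)) = 0.
Check two-phase: ΣzᵢKᵢ = 1.650 > 1 and Σzᵢ/Kᵢ = 1.095 > 1, so g(0) = 0.650 > 0 and g(1) = -0.095 < 0.
Iterate (Newton) starting at ψ₂ = 0.46:
  ψ₂ = 0.460: g = 0.0708, g' = -0.470 → ψ₂ = 0.611
  ψ₂ = 0.611: g = 0.0104, g' = -0.345 → ψ₂ = 0.641
  ψ₂ = 0.641: g = 0.0003, g' = -0.328 → ψ₂ = 0.642
Converged at ψ₂ = 0.642.
  chloroform: x = 0.052, y = 0.274
  n-octane: x = 0.196, y = 0.185
  ethylbenzene: x = 0.527, y = 0.380
  p-xylene: x = 0.225, y = 0.161

V/F (drum 2) = 0.642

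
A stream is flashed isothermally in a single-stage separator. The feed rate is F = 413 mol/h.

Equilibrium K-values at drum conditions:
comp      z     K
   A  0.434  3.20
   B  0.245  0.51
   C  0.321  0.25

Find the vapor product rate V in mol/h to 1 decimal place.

Rachford–Rice: g(ψ) = Σ zᵢ(Kᵢ−1)/(1+ψ(Kᵢ−1)) = 0.
g(0) = ΣzᵢKᵢ − 1 = 0.594 and g(1) = 1 − Σzᵢ/Kᵢ = -0.900, so a root lies in (0, 1).
Iterate (Newton) starting at ψ = 0.61:
  ψ = 0.610: g = -0.2073, g' = -1.116 → ψ = 0.424
  ψ = 0.424: g = -0.0108, g' = -1.044 → ψ = 0.414
Converged at ψ = 0.414.
Then V = ψ·F = 0.4139·413 = 171.0 mol/h and L = F − V = 242.0 mol/h.

V = 171.0 mol/h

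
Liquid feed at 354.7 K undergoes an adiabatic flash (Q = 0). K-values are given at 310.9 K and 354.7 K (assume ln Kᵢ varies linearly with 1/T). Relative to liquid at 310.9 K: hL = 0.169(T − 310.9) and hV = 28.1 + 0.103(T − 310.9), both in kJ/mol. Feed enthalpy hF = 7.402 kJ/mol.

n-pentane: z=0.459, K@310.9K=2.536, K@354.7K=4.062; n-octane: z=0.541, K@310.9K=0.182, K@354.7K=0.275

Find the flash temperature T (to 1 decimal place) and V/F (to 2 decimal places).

T = 314.9 K, V/F = 0.24

Adiabatic flash: solve Rachford–Rice at each trial T, then check hF = ψ·hV(T) + (1−ψ)·hL(T).
  T = 310.9 K: K = (2.536, 0.182), RR gives ψ = 0.209, H_out = 5.870 kJ/mol
  T = 354.7 K: K = (4.062, 0.275), RR gives ψ = 0.456, H_out = 18.908 kJ/mol
  T = 332.8 K: K = (3.260, 0.227), RR gives ψ = 0.354, H_out = 13.142 kJ/mol
  T = 321.9 K: K = (2.889, 0.204), RR gives ψ = 0.290, H_out = 9.805 kJ/mol
  T = 316.4 K: K = (2.710, 0.193), RR gives ψ = 0.252, H_out = 7.927 kJ/mol
  T = 313.6 K: K = (2.621, 0.187), RR gives ψ = 0.231, H_out = 6.906 kJ/mol
  T = 315.0 K: K = (2.665, 0.190), RR gives ψ = 0.242, H_out = 7.423 kJ/mol
Linear interpolation between T = 313.6 (H_out = 6.906) and T = 315.0 (H_out = 7.423) on hF = 7.402 gives T ≈ 314.9 K, at which ψ = 0.24.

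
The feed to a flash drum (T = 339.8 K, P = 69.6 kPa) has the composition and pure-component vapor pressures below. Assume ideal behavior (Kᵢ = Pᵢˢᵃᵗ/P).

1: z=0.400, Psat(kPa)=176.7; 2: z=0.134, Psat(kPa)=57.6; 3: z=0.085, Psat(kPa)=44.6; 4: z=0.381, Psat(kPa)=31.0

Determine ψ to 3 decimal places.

Raoult's law: Kᵢ = Pᵢˢᵃᵗ/P = Pᵢˢᵃᵗ/69.6.
  K_1 = 176.7/69.6 = 2.53879, K_2 = 57.6/69.6 = 0.82759, K_3 = 44.6/69.6 = 0.64080, K_4 = 31.0/69.6 = 0.44540
Material balance + equilibrium reduce to Σ zᵢ(Kᵢ−1)/(1+ψ(Kᵢ−1)) = 0.
Feasibility: ΣzᵢKᵢ = 1.351, Σzᵢ/Kᵢ = 1.308 — both > 1, two phases present.
Newton–Raphson from ψ = 0.5:
  ψ = 0.500: g = -0.0070, g' = -0.548 → ψ = 0.487
Converged at ψ = 0.487.

ψ = 0.487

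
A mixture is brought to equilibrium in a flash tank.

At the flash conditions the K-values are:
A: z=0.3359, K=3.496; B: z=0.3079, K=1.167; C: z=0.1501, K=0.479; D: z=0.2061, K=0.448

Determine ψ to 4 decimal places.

Material balance + equilibrium reduce to Σ zᵢ(Kᵢ−1)/(1+ψ(Kᵢ−1)) = 0.
g(0) = ΣzᵢKᵢ − 1 = 0.6979 and g(1) = 1 − Σzᵢ/Kᵢ = -0.1333, so a root lies in (0, 1).
Newton iteration, ψ⁰ = 0.67:
  ψ = 0.6700: g = 0.05931, g' = -0.5543 → ψ = 0.7770
  ψ = 0.7770: g = 0.00015, g' = -0.5565 → ψ = 0.7773
Converged at ψ = 0.7773.

ψ = 0.7773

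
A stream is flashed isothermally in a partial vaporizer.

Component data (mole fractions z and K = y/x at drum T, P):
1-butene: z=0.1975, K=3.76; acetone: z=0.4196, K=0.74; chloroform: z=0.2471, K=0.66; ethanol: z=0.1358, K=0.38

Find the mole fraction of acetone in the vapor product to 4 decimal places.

Iterate (Newton) starting at ψ = 0.5:
  ψ = 0.5000: g = -0.11961, g' = -0.4542 → ψ = 0.2367
  ψ = 0.2367: g = 0.02344, g' = -0.6882 → ψ = 0.2707
  ψ = 0.2707: g = 0.00092, g' = -0.6357 → ψ = 0.2722
Converged at ψ = 0.2722.
Compositions from xᵢ = zᵢ/(1+ψ(Kᵢ−1)), yᵢ = Kᵢxᵢ:
  1-butene: x = 0.1128, y = 0.4241
  acetone: x = 0.4516, y = 0.3342
  chloroform: x = 0.2723, y = 0.1797
  ethanol: x = 0.1634, y = 0.0621

y_acetone = 0.3342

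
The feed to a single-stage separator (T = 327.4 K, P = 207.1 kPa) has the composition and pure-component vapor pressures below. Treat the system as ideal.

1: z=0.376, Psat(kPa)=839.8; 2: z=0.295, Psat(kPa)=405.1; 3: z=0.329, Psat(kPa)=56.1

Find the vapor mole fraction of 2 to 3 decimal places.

y_2 = 0.338

Raoult's law: Kᵢ = Pᵢˢᵃᵗ/P = Pᵢˢᵃᵗ/207.1.
  K_1 = 839.8/207.1 = 4.05505, K_2 = 405.1/207.1 = 1.95606, K_3 = 56.1/207.1 = 0.27088
Rachford–Rice: g(ψ) = Σ zᵢ(Kᵢ−1)/(1+ψ(Kᵢ−1)) = 0.
Feasibility: ΣzᵢKᵢ = 2.191, Σzᵢ/Kᵢ = 1.458 — both > 1, two phases present.
Newton iteration, ψ⁰ = 0.58:
  ψ = 0.580: g = 0.1802, g' = -1.093 → ψ = 0.745
  ψ = 0.745: g = -0.0095, g' = -1.257 → ψ = 0.737
Converged at ψ = 0.737.
Compositions from xᵢ = zᵢ/(1+ψ(Kᵢ−1)), yᵢ = Kᵢxᵢ:
  1: x = 0.116, y = 0.469
  2: x = 0.173, y = 0.338
  3: x = 0.711, y = 0.193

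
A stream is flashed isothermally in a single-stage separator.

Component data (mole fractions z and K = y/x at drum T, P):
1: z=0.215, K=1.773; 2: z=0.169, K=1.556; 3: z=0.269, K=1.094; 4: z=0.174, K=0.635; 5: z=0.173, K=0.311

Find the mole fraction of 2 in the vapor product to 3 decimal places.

y_2 = 0.219

Material balance + equilibrium reduce to Σ zᵢ(Kᵢ−1)/(1+V/F(Kᵢ−1)) = 0.
g(0) = ΣzᵢKᵢ − 1 = 0.103 and g(1) = 1 − Σzᵢ/Kᵢ = -0.306, so a root lies in (0, 1).
Newton iteration, V/F⁰ = 0.5:
  V/F = 0.500: g = -0.0420, g' = -0.327 → V/F = 0.372
  V/F = 0.372: g = -0.0023, g' = -0.295 → V/F = 0.364
Converged at V/F = 0.364.
Compositions from xᵢ = zᵢ/(1+V/F(Kᵢ−1)), yᵢ = Kᵢxᵢ:
  1: x = 0.168, y = 0.298
  2: x = 0.141, y = 0.219
  3: x = 0.260, y = 0.285
  4: x = 0.201, y = 0.127
  5: x = 0.231, y = 0.072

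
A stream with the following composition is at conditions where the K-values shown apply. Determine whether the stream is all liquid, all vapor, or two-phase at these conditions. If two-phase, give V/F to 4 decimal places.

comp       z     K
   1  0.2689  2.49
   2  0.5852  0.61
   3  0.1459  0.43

ΣzᵢKᵢ = 1.0893; Σzᵢ/Kᵢ = 1.4066.
Both exceed 1, so a two-phase solution exists.
Newton iteration, ψ⁰ = 0.39:
  ψ = 0.3900: g = -0.12270, g' = -0.4410 → ψ = 0.1118
  ψ = 0.1118: g = 0.01601, g' = -0.5901 → ψ = 0.1389
  ψ = 0.1389: g = 0.00034, g' = -0.5652 → ψ = 0.1395
Converged at ψ = 0.1395.

two-phase, V/F = 0.1395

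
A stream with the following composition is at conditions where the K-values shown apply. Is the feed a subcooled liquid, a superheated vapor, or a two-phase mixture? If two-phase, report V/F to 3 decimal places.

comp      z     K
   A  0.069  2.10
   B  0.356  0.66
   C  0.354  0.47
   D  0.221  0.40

subcooled liquid

ΣzᵢKᵢ = 0.635; Σzᵢ/Kᵢ = 1.878.
Since ΣzᵢKᵢ < 1 the mixture is below its bubble point — single liquid phase.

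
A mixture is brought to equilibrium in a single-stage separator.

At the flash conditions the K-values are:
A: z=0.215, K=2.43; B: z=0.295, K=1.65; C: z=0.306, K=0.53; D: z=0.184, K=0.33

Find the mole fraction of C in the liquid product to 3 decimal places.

Rachford–Rice: g(V/F) = Σ zᵢ(Kᵢ−1)/(1+V/F(Kᵢ−1)) = 0.
Check two-phase: ΣzᵢKᵢ = 1.232 > 1 and Σzᵢ/Kᵢ = 1.402 > 1, so g(0) = 0.232 > 0 and g(1) = -0.402 < 0.
Newton–Raphson from V/F = 0.5:
  V/F = 0.500: g = -0.0494, g' = -0.523 → V/F = 0.406
  V/F = 0.406: g = -0.0006, g' = -0.513 → V/F = 0.404
Converged at V/F = 0.404.
Compositions from xᵢ = zᵢ/(1+V/F(Kᵢ−1)), yᵢ = Kᵢxᵢ:
  A: x = 0.136, y = 0.331
  B: x = 0.234, y = 0.385
  C: x = 0.378, y = 0.200
  D: x = 0.252, y = 0.083

x_C = 0.378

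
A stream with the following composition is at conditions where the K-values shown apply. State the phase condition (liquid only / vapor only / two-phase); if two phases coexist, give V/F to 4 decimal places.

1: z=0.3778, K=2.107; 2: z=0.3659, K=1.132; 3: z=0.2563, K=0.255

ΣzᵢKᵢ = 1.2756; Σzᵢ/Kᵢ = 1.5076.
Both exceed 1, so a two-phase solution exists.
Material balance + equilibrium reduce to Σ zᵢ(Kᵢ−1)/(1+ψ(Kᵢ−1)) = 0.
Newton–Raphson from ψ = 0.5:
  ψ = 0.5000: g = 0.01023, g' = -0.5587 → ψ = 0.5183
  ψ = 0.5183: g = -0.00010, g' = -0.5700 → ψ = 0.5181
Converged at ψ = 0.5181.

two-phase, V/F = 0.5181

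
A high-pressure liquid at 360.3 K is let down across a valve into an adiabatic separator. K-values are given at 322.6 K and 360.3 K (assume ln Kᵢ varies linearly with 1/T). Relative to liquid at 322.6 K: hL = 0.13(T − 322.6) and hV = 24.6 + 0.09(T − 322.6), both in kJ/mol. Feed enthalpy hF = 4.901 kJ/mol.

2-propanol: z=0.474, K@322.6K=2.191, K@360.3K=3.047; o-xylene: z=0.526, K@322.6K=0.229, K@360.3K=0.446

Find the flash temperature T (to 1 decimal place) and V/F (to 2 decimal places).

T = 324.2 K, V/F = 0.19

Adiabatic flash: solve Rachford–Rice at each trial T, then check hF = ψ·hV(T) + (1−ψ)·hL(T).
  T = 322.6 K: K = (2.191, 0.229), RR gives ψ = 0.173, H_out = 4.259 kJ/mol
  T = 360.3 K: K = (3.047, 0.446), RR gives ψ = 0.599, H_out = 18.725 kJ/mol
  T = 341.5 K: K = (2.609, 0.326), RR gives ψ = 0.376, H_out = 11.424 kJ/mol
  T = 332.1 K: K = (2.398, 0.275), RR gives ψ = 0.277, H_out = 7.950 kJ/mol
  T = 327.4 K: K = (2.295, 0.251), RR gives ψ = 0.227, H_out = 6.162 kJ/mol
  T = 325.0 K: K = (2.243, 0.240), RR gives ψ = 0.200, H_out = 5.223 kJ/mol
Linear interpolation between T = 322.6 (H_out = 4.259) and T = 325.0 (H_out = 5.223) on hF = 4.901 gives T ≈ 324.2 K, at which ψ = 0.19.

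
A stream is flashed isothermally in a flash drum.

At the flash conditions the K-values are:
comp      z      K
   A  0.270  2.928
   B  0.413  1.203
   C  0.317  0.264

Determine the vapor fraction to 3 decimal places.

ψ = 0.460

Material balance + equilibrium reduce to Σ zᵢ(Kᵢ−1)/(1+ψ(Kᵢ−1)) = 0.
Feasibility: ΣzᵢKᵢ = 1.371, Σzᵢ/Kᵢ = 1.636 — both > 1, two phases present.
Newton iteration, ψ⁰ = 0.37:
  ψ = 0.370: g = 0.0612, g' = -0.681 → ψ = 0.460
Converged at ψ = 0.460.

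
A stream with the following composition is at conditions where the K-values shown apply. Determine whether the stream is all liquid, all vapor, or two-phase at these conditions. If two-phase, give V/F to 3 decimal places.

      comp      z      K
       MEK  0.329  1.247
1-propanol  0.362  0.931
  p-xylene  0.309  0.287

all liquid

ΣzᵢKᵢ = 0.836; Σzᵢ/Kᵢ = 1.729.
Since ΣzᵢKᵢ < 1 the mixture is below its bubble point — single liquid phase.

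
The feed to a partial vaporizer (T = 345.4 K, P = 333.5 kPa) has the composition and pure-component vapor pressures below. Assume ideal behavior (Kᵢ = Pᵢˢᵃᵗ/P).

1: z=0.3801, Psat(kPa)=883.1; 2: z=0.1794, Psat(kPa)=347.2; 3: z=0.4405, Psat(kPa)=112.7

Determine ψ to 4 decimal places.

Raoult's law: Kᵢ = Pᵢˢᵃᵗ/P = Pᵢˢᵃᵗ/333.5.
  K_1 = 883.1/333.5 = 2.647976, K_2 = 347.2/333.5 = 1.041079, K_3 = 112.7/333.5 = 0.337931
Material balance + equilibrium reduce to Σ zᵢ(Kᵢ−1)/(1+ψ(Kᵢ−1)) = 0.
Feasibility: ΣzᵢKᵢ = 1.3421, Σzᵢ/Kᵢ = 1.6194 — both > 1, two phases present.
Iterate (Newton) starting at ψ = 0.5:
  ψ = 0.5000: g = -0.08532, g' = -0.7420 → ψ = 0.3850
  ψ = 0.3850: g = -0.00093, g' = -0.7345 → ψ = 0.3838
Converged at ψ = 0.3838.

ψ = 0.3838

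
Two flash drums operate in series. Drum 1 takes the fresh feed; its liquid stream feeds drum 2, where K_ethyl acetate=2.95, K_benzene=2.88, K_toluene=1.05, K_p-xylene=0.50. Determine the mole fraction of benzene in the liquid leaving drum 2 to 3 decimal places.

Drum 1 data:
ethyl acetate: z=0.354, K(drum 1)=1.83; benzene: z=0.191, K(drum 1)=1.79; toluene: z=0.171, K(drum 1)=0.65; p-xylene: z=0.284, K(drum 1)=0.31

x_benzene (drum 2) = 0.058

Drum 1:
Newton–Raphson from ψ₁ = 0.5:
  ψ₁ = 0.500: g = -0.0559, g' = -0.529 → ψ₁ = 0.394
  ψ₁ = 0.394: g = -0.0022, g' = -0.491 → ψ₁ = 0.390
Converged at ψ₁ = 0.390.
Drum-1 compositions:
  ethyl acetate: x = 0.267, y = 0.489
  benzene: x = 0.146, y = 0.261
  toluene: x = 0.198, y = 0.129
  p-xylene: x = 0.388, y = 0.120
Drum-2 feed = drum-1 liquid: z₂ = (0.2675, 0.1460, 0.1980, 0.3885).
Drum 2:
Rachford–Rice: g(ψ₂) = Σ zᵢ(Kᵢ−1)/(1+ψ₂(Kᵢ−1)) = 0.
Check two-phase: ΣzᵢKᵢ = 1.612 > 1 and Σzᵢ/Kᵢ = 1.107 > 1, so g(0) = 0.612 > 0 and g(1) = -0.107 < 0.
Newton–Raphson from ψ₂ = 0.42:
  ψ₂ = 0.420: g = 0.2040, g' = -0.625 → ψ₂ = 0.747
  ψ₂ = 0.747: g = 0.0262, g' = -0.506 → ψ₂ = 0.798
Converged at ψ₂ = 0.798.
  ethyl acetate: x = 0.105, y = 0.309
  benzene: x = 0.058, y = 0.168
  toluene: x = 0.190, y = 0.200
  p-xylene: x = 0.647, y = 0.323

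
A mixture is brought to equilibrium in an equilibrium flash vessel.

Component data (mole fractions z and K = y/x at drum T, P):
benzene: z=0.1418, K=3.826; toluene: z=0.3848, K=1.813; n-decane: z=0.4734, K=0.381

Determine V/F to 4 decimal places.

V/F = 0.4490

Newton iteration, V/F⁰ = 0.54:
  V/F = 0.5400: g = -0.06413, g' = -0.7096 → V/F = 0.4496
  V/F = 0.4496: g = -0.00047, g' = -0.7043 → V/F = 0.4490
Converged at V/F = 0.4490.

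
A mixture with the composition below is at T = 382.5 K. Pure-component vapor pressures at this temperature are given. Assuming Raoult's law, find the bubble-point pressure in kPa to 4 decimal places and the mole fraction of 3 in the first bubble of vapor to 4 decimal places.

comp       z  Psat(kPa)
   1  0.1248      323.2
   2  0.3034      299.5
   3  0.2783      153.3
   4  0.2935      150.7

Pbub = 218.0975 kPa, y_3 = 0.1956

At the bubble point ψ → 0, so ΣzᵢKᵢ = 1 with Kᵢ = Pᵢˢᵃᵗ/P ⇒ P = ΣzᵢPᵢˢᵃᵗ.
P = 0.1248·323.2 + 0.3034·299.5 + 0.2783·153.3 + 0.2935·150.7 = 218.0975 kPa
yᵢ = zᵢPᵢˢᵃᵗ/P ⇒ y_3 = 0.2783·153.3/218.0975 = 0.1956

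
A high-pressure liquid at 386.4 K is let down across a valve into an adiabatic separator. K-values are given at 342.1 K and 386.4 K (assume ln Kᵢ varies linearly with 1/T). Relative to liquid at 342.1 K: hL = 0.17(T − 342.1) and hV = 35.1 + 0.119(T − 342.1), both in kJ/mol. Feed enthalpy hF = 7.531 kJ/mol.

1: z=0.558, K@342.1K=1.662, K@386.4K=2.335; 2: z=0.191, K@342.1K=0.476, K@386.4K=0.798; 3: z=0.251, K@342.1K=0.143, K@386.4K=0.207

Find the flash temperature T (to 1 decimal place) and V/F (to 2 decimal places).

Adiabatic flash: solve Rachford–Rice at each trial T, then check hF = ψ·hV(T) + (1−ψ)·hL(T).
  T = 342.1 K: K = (1.662, 0.476, 0.143), RR gives ψ = 0.111, H_out = 3.905 kJ/mol
  T = 386.4 K: K = (2.335, 0.798, 0.207), RR gives ψ = 0.589, H_out = 26.864 kJ/mol
  T = 364.2 K: K = (1.990, 0.626, 0.174), RR gives ψ = 0.403, H_out = 17.437 kJ/mol
  T = 353.1 K: K = (1.823, 0.548, 0.158), RR gives ψ = 0.276, H_out = 11.414 kJ/mol
  T = 347.6 K: K = (1.742, 0.511, 0.150), RR gives ψ = 0.200, H_out = 7.906 kJ/mol
  T = 344.9 K: K = (1.702, 0.494, 0.147), RR gives ψ = 0.158, H_out = 6.013 kJ/mol
  T = 346.2 K: K = (1.721, 0.502, 0.149), RR gives ψ = 0.179, H_out = 6.940 kJ/mol
Linear interpolation between T = 346.2 (H_out = 6.940) and T = 347.6 (H_out = 7.906) on hF = 7.531 gives T ≈ 347.1 K, at which ψ = 0.19.

T = 347.1 K, V/F = 0.19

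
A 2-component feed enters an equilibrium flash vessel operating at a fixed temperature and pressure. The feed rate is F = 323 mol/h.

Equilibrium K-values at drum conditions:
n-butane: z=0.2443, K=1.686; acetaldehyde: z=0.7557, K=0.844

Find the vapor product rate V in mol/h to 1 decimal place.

V = 150.0 mol/h

Rachford–Rice: g(ψ) = Σ zᵢ(Kᵢ−1)/(1+ψ(Kᵢ−1)) = 0.
Feasibility: ΣzᵢKᵢ = 1.0497, Σzᵢ/Kᵢ = 1.0403 — both > 1, two phases present.
Newton–Raphson from ψ = 0.54:
  ψ = 0.5400: g = -0.00644, g' = -0.0831 → ψ = 0.4625
  ψ = 0.4625: g = 0.00017, g' = -0.0876 → ψ = 0.4644
Converged at ψ = 0.4644.
Then V = ψ·F = 0.4644·323 = 150.0 mol/h and L = F − V = 173.0 mol/h.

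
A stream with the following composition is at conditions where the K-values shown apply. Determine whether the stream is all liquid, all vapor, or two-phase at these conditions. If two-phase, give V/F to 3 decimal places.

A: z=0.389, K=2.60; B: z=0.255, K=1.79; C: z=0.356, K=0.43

ΣzᵢKᵢ = 1.621; Σzᵢ/Kᵢ = 1.120.
Both exceed 1, so a two-phase solution exists.
Newton–Raphson from ψ = 0.31:
  ψ = 0.310: g = 0.3314, g' = -0.718 → ψ = 0.771
  ψ = 0.771: g = 0.0416, g' = -0.629 → ψ = 0.837
  ψ = 0.837: g = -0.0010, g' = -0.663 → ψ = 0.836
Converged at ψ = 0.836.

two-phase, V/F = 0.836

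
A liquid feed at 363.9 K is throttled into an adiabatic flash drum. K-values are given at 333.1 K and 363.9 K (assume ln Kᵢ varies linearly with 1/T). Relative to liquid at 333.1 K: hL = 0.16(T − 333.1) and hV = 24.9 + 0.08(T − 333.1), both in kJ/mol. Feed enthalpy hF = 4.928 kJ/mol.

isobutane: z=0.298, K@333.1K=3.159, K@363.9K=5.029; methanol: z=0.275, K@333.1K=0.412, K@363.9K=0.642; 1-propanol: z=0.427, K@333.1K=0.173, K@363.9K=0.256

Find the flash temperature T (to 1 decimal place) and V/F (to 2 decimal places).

Adiabatic flash: solve Rachford–Rice at each trial T, then check hF = ψ·hV(T) + (1−ψ)·hL(T).
  T = 333.1 K: K = (3.159, 0.412, 0.173), RR gives ψ = 0.081, H_out = 2.006 kJ/mol
  T = 363.9 K: K = (5.029, 0.642, 0.256), RR gives ψ = 0.317, H_out = 12.048 kJ/mol
  T = 348.5 K: K = (4.027, 0.519, 0.212), RR gives ψ = 0.211, H_out = 7.457 kJ/mol
  T = 340.8 K: K = (3.576, 0.464, 0.192), RR gives ψ = 0.151, H_out = 4.889 kJ/mol
  T = 344.6 K: K = (3.795, 0.491, 0.202), RR gives ψ = 0.181, H_out = 6.188 kJ/mol
  T = 342.7 K: K = (3.685, 0.477, 0.197), RR gives ψ = 0.166, H_out = 5.547 kJ/mol
Linear interpolation between T = 340.8 (H_out = 4.889) and T = 342.7 (H_out = 5.547) on hF = 4.928 gives T ≈ 340.9 K, at which ψ = 0.15.

T = 340.9 K, V/F = 0.15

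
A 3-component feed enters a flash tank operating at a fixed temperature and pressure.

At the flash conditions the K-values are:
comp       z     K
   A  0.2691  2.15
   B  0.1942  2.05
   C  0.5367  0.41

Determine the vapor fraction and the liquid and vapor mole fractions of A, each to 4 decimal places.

Material balance + equilibrium reduce to Σ zᵢ(Kᵢ−1)/(1+ψ(Kᵢ−1)) = 0.
Check two-phase: ΣzᵢKᵢ = 1.1967 > 1 and Σzᵢ/Kᵢ = 1.5289 > 1, so g(0) = 0.1967 > 0 and g(1) = -0.5289 < 0.
Newton iteration, ψ⁰ = 0.68:
  ψ = 0.6800: g = -0.23618, g' = -0.7060 → ψ = 0.3455
  ψ = 0.3455: g = -0.02661, g' = -0.5923 → ψ = 0.3005
  ψ = 0.3005: g = 0.00007, g' = -0.5963 → ψ = 0.3007
Converged at ψ = 0.3007.
Compositions from xᵢ = zᵢ/(1+ψ(Kᵢ−1)), yᵢ = Kᵢxᵢ:
  A: x = 0.2000, y = 0.4299
  B: x = 0.1476, y = 0.3026
  C: x = 0.6524, y = 0.2675

ψ = 0.3007, x_A = 0.2000, y_A = 0.4299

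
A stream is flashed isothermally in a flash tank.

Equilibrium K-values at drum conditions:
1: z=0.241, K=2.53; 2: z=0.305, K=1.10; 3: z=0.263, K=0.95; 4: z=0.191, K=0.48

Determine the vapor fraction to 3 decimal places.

ψ = 0.838

Let ψ = V/F and solve Σ zᵢ(Kᵢ−1)/(1+ψ(Kᵢ−1)) = 0.
Feasibility: ΣzᵢKᵢ = 1.287, Σzᵢ/Kᵢ = 1.047 — both > 1, two phases present.
Newton iteration, ψ⁰ = 0.5:
  ψ = 0.500: g = 0.0903, g' = -0.279 → ψ = 0.824
  ψ = 0.824: g = 0.0039, g' = -0.272 → ψ = 0.838
Converged at ψ = 0.838.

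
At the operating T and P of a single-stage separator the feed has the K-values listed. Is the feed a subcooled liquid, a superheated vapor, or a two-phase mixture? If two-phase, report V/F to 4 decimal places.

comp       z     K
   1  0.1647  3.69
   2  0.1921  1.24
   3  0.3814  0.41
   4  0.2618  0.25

two-phase, V/F = 0.0502

ΣzᵢKᵢ = 1.0678; Σzᵢ/Kᵢ = 2.1770.
Both exceed 1, so a two-phase solution exists.
Rachford–Rice: g(ψ) = Σ zᵢ(Kᵢ−1)/(1+ψ(Kᵢ−1)) = 0.
Iterate (Newton) starting at ψ = 0.39:
  ψ = 0.3900: g = -0.31143, g' = -0.8113 → ψ = 0.0061
  ψ = 0.0061: g = 0.05881, g' = -1.4469 → ψ = 0.0468
  ψ = 0.0468: g = 0.00423, g' = -1.2497 → ψ = 0.0502
Converged at ψ = 0.0502.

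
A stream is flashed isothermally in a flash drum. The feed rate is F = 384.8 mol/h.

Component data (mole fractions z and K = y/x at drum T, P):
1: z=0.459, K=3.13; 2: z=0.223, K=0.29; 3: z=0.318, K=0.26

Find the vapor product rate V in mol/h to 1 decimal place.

Newton iteration, ψ⁰ = 0.5:
  ψ = 0.500: g = -0.1455, g' = -1.197 → ψ = 0.378
  ψ = 0.378: g = -0.0020, g' = -1.185 → ψ = 0.377
Converged at ψ = 0.377.
Then V = ψ·F = 0.3767·384.8 = 145.0 mol/h and L = F − V = 239.8 mol/h.

V = 145.0 mol/h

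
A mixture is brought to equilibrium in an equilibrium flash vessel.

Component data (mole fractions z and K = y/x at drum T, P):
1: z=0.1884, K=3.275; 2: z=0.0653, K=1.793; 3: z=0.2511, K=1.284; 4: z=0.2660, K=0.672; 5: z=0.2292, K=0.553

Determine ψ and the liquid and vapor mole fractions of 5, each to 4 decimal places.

ψ = 0.6868, x_5 = 0.3307, y_5 = 0.1829

Let ψ = V/F and solve Σ zᵢ(Kᵢ−1)/(1+ψ(Kᵢ−1)) = 0.
Check two-phase: ΣzᵢKᵢ = 1.3620 > 1 and Σzᵢ/Kᵢ = 1.0998 > 1, so g(0) = 0.3620 > 0 and g(1) = -0.0998 < 0.
Newton–Raphson from ψ = 0.5:
  ψ = 0.5000: g = 0.06374, g' = -0.3669 → ψ = 0.6737
  ψ = 0.6737: g = 0.00424, g' = -0.3246 → ψ = 0.6868
Converged at ψ = 0.6868.
Compositions from xᵢ = zᵢ/(1+ψ(Kᵢ−1)), yᵢ = Kᵢxᵢ:
  1: x = 0.0735, y = 0.2408
  2: x = 0.0423, y = 0.0758
  3: x = 0.2101, y = 0.2698
  4: x = 0.3433, y = 0.2307
  5: x = 0.3307, y = 0.1829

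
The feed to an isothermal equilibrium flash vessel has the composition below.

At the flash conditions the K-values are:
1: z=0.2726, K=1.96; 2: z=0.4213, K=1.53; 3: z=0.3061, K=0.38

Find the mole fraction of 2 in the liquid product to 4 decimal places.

Material balance + equilibrium reduce to Σ zᵢ(Kᵢ−1)/(1+ψ(Kᵢ−1)) = 0.
g(0) = ΣzᵢKᵢ − 1 = 0.2952 and g(1) = 1 − Σzᵢ/Kᵢ = -0.2200, so a root lies in (0, 1).
Newton iteration, ψ⁰ = 0.41:
  ψ = 0.4100: g = 0.11675, g' = -0.4208 → ψ = 0.6875
  ψ = 0.6875: g = -0.00945, g' = -0.5122 → ψ = 0.6690
  ψ = 0.6690: g = -0.00010, g' = -0.5012 → ψ = 0.6688
Converged at ψ = 0.6688.
Compositions from xᵢ = zᵢ/(1+ψ(Kᵢ−1)), yᵢ = Kᵢxᵢ:
  1: x = 0.1660, y = 0.3254
  2: x = 0.3110, y = 0.4759
  3: x = 0.5229, y = 0.1987

x_2 = 0.3110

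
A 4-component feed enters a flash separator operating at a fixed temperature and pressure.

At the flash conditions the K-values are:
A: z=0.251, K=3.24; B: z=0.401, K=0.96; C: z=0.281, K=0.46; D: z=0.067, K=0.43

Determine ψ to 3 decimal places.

ψ = 0.474

Rachford–Rice: g(ψ) = Σ zᵢ(Kᵢ−1)/(1+ψ(Kᵢ−1)) = 0.
Check two-phase: ΣzᵢKᵢ = 1.356 > 1 and Σzᵢ/Kᵢ = 1.262 > 1, so g(0) = 0.356 > 0 and g(1) = -0.262 < 0.
Newton–Raphson from ψ = 0.46:
  ψ = 0.460: g = 0.0069, g' = -0.491 → ψ = 0.474
Converged at ψ = 0.474.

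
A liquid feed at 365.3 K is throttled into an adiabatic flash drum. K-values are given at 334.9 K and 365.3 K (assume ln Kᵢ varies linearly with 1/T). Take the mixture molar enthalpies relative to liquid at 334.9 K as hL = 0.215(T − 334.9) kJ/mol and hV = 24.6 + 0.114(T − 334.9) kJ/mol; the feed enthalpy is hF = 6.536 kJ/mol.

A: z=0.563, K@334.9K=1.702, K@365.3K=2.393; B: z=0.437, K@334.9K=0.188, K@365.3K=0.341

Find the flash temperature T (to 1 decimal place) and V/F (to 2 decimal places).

Adiabatic flash: solve Rachford–Rice at each trial T, then check hF = ψ·hV(T) + (1−ψ)·hL(T).
  T = 334.9 K: K = (1.702, 0.188), RR gives ψ = 0.071, H_out = 1.743 kJ/mol
  T = 365.3 K: K = (2.393, 0.341), RR gives ψ = 0.541, H_out = 18.175 kJ/mol
  T = 350.1 K: K = (2.033, 0.256), RR gives ψ = 0.334, H_out = 10.977 kJ/mol
  T = 342.5 K: K = (1.864, 0.220), RR gives ψ = 0.216, H_out = 6.788 kJ/mol
  T = 338.7 K: K = (1.782, 0.204), RR gives ψ = 0.148, H_out = 4.406 kJ/mol
  T = 340.6 K: K = (1.823, 0.212), RR gives ψ = 0.183, H_out = 5.627 kJ/mol
Linear interpolation between T = 340.6 (H_out = 5.627) and T = 342.5 (H_out = 6.788) on hF = 6.536 gives T ≈ 342.1 K, at which ψ = 0.21.

T = 342.1 K, V/F = 0.21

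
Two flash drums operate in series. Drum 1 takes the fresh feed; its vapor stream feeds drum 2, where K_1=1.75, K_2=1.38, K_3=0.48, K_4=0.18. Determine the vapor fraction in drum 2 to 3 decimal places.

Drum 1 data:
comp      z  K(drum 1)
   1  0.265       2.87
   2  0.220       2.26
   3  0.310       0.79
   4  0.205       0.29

V/F (drum 2) = 0.272

Drum 1:
Iterate (Newton) starting at ψ₁ = 0.48:
  ψ₁ = 0.480: g = 0.1407, g' = -0.648 → ψ₁ = 0.697
  ψ₁ = 0.697: g = -0.0018, g' = -0.698 → ψ₁ = 0.695
Converged at ψ₁ = 0.695.
Drum-1 compositions:
  1: x = 0.115, y = 0.331
  2: x = 0.117, y = 0.265
  3: x = 0.363, y = 0.287
  4: x = 0.404, y = 0.117
Drum-2 feed = drum-1 vapor: z₂ = (0.3308, 0.2651, 0.2867, 0.1173).
Drum 2:
Newton–Raphson from ψ₂ = 0.5:
  ψ₂ = 0.500: g = -0.0994, g' = -0.494 → ψ₂ = 0.299
  ψ₂ = 0.299: g = -0.0107, g' = -0.402 → ψ₂ = 0.272
Converged at ψ₂ = 0.272.
  1: x = 0.275, y = 0.481
  2: x = 0.240, y = 0.332
  3: x = 0.334, y = 0.160
  4: x = 0.151, y = 0.027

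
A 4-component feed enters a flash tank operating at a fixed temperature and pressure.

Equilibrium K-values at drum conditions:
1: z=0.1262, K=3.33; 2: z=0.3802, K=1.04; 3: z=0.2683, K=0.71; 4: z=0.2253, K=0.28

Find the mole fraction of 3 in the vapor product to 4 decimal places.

y_3 = 0.1961

Material balance + equilibrium reduce to Σ zᵢ(Kᵢ−1)/(1+V/F(Kᵢ−1)) = 0.
Check two-phase: ΣzᵢKᵢ = 1.0692 > 1 and Σzᵢ/Kᵢ = 1.5860 > 1, so g(0) = 0.0692 > 0 and g(1) = -0.5860 < 0.
Newton iteration, V/F⁰ = 0.37:
  V/F = 0.3700: g = -0.13539, g' = -0.4435 → V/F = 0.0647
  V/F = 0.0647: g = 0.02123, g' = -0.6698 → V/F = 0.0964
  V/F = 0.0964: g = 0.00088, g' = -0.6161 → V/F = 0.0979
Converged at V/F = 0.0979.
Compositions from xᵢ = zᵢ/(1+V/F(Kᵢ−1)), yᵢ = Kᵢxᵢ:
  1: x = 0.1028, y = 0.3422
  2: x = 0.3787, y = 0.3939
  3: x = 0.2761, y = 0.1961
  4: x = 0.2424, y = 0.0679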